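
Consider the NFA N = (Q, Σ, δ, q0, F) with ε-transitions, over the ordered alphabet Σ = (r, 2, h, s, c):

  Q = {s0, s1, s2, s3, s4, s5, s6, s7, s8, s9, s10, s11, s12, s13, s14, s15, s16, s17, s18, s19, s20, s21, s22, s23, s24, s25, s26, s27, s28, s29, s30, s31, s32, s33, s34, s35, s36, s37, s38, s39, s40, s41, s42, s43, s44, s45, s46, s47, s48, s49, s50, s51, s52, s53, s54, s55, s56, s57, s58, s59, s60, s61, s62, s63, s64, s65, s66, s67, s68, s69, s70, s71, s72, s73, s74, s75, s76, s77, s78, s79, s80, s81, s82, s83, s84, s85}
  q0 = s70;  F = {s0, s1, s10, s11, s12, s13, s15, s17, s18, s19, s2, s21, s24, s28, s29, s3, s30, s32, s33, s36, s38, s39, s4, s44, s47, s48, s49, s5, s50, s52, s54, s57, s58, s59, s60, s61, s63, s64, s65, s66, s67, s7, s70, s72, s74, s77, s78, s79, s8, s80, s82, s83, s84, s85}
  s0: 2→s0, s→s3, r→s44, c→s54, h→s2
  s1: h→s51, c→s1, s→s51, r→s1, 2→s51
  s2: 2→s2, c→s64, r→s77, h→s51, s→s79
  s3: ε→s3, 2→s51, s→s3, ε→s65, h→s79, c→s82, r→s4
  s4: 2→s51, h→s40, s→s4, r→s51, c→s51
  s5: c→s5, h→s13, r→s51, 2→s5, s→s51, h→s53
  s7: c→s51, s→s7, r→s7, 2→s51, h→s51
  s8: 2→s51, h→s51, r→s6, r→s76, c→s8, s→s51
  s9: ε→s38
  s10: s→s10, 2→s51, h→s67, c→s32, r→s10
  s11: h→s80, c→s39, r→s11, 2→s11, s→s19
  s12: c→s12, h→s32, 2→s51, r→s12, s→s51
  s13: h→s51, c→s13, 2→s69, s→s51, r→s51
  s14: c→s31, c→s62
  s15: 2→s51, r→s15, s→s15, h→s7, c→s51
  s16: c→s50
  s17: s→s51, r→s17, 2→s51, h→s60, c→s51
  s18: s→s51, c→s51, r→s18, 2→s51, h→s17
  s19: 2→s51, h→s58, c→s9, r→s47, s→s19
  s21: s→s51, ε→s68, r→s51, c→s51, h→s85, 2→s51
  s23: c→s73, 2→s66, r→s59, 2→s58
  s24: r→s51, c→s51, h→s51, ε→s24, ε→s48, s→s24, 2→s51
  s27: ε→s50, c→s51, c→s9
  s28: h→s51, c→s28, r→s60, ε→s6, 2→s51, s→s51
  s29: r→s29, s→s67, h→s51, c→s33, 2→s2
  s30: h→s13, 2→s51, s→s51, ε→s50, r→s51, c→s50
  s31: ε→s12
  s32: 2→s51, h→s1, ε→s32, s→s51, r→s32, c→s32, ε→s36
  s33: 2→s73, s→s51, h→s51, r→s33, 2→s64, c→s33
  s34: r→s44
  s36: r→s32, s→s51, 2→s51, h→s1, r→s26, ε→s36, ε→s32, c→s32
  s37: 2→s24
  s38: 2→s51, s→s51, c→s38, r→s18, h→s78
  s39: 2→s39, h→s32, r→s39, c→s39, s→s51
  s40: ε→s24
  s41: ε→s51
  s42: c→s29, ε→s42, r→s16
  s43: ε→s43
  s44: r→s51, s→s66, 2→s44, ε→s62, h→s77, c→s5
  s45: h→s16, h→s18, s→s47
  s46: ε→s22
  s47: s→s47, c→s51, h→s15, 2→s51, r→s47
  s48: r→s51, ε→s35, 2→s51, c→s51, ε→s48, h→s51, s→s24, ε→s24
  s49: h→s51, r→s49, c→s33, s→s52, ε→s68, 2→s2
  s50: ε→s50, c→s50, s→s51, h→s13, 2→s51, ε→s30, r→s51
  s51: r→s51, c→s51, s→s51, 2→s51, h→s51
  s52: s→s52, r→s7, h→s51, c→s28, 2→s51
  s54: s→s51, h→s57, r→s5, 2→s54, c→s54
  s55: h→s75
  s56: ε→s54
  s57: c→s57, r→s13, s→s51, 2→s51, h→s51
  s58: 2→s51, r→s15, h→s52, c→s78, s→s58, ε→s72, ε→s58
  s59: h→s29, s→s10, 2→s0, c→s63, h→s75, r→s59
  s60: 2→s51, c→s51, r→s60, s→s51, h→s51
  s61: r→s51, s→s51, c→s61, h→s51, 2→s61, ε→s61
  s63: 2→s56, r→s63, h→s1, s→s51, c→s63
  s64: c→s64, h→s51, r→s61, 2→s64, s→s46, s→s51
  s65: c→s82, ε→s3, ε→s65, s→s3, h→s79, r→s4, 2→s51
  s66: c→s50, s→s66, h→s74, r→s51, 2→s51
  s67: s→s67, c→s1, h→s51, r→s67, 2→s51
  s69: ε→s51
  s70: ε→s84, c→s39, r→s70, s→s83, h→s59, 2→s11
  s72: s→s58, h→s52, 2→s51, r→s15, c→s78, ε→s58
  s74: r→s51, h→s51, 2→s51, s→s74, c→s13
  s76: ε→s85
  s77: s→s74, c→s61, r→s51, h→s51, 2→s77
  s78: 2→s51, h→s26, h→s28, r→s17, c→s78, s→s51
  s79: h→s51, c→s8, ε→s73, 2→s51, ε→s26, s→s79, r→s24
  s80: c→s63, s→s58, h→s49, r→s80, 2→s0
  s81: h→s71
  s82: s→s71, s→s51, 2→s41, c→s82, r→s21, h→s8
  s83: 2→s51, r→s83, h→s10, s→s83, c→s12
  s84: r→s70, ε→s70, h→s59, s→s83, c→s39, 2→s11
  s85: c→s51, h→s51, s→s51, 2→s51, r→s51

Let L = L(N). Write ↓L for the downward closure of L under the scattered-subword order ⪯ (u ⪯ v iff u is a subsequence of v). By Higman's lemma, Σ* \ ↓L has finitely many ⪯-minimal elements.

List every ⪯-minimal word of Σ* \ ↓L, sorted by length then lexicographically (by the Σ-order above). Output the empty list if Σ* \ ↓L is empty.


Antichain: [s2, cs, hhh, ch2, 2src, h2rr].

|Q|=86, |F|=54, |δ|=340 (39 ε).
min D↑ (49 st, q0=0, F={11}): 0:r→0,2→1,h→2,s→3,c→4 1:r→1,2→1,h→5,s→6,c→4 2:r→2,2→7,h→8,s→9,c→10 3:r→3,2→11,h→9,s→3,c→12 4:r→4,2→4,h→13,s→11,c→4 5:r→5,2→7,h→14,s→15,c→10 6:r→16,2→11,h→15,s→6,c→17 7:r→18,2→7,h→19,s→20,c→21 8:r→8,2→19,h→11,s→22,c→23 9:r→9,2→11,h→22,s→9,c→13 10:r→10,2→21,h→24,s→11,c→10 11:r→11,2→11,h→11,s→11,c→11 12:r→12,2→11,h→13,s→11,c→12 13:r→13,2→11,h→24,s→11,c→13 14:r→14,2→19,h→11,s→25,c→23 15:r→26,2→11,h→25,s→15,c→27 16:r→16,2→11,h→26,s→16,c→11 17:r→28,2→11,h→27,s→11,c→17 18:r→11,2→18,h→29,s→30,c→31 19:r→29,2→19,h→11,s→32,c→33 20:r→34,2→11,h→32,s→20,c→35 21:r→31,2→21,h→36,s→11,c→21 22:r→22,2→11,h→11,s→22,c→24 23:r→23,2→33,h→11,s→11,c→23 24:r→24,2→11,h→11,s→11,c→24 25:r→37,2→11,h→11,s→25,c→38 26:r→26,2→11,h→37,s→26,c→11 27:r→39,2→11,h→38,s→11,c→27 28:r→28,2→11,h→39,s→11,c→11 29:r→11,2→29,h→11,s→40,c→41 30:r→11,2→11,h→40,s→30,c→42 31:r→11,2→31,h→43,s→11,c→31 32:r→44,2→11,h→11,s→32,c→45 33:r→41,2→33,h→11,s→11,c→33 34:r→11,2→11,h→44,s→34,c→11 35:r→46,2→11,h→45,s→11,c→35 36:r→43,2→11,h→11,s→11,c→36 37:r→37,2→11,h→11,s→37,c→11 38:r→47,2→11,h→11,s→11,c→38 39:r→39,2→11,h→47,s→11,c→11 40:r→11,2→11,h→11,s→40,c→43 41:r→11,2→41,h→11,s→11,c→41 42:r→11,2→11,h→43,s→11,c→42 43:r→11,2→11,h→11,s→11,c→43 44:r→11,2→11,h→11,s→44,c→11 45:r→48,2→11,h→11,s→11,c→45 46:r→11,2→11,h→48,s→11,c→11 47:r→47,2→11,h→11,s→11,c→11 48:r→11,2→11,h→11,s→11,c→11 [Hopcroft].
's2': run [72, 49, 3] end={s41,s51,s69} — reject; 2/2 del acc.
'cs': |S_i|=[72, 39, 4] end={s22,s46,s51,s71} ∉↓L; 2/2 single-dels accept.
'hhh': N↓-sim [72, 61, 34, 1] end={s51} rej; 3/3 deletions ∈↓L.
'ch2': |S_i|=[72, 39, 17, 2] end={s51,s69} rej; 3/3 del acc.
'2src': run [72, 63, 42, 17, 1] end={s51} ∉↓L; 4/4 single-dels accept.
'h2rr': N↓-sim [72, 61, 40, 23, 1] end={s51} rej; 4/4 del acc.
6 words, ⪯-incomp.


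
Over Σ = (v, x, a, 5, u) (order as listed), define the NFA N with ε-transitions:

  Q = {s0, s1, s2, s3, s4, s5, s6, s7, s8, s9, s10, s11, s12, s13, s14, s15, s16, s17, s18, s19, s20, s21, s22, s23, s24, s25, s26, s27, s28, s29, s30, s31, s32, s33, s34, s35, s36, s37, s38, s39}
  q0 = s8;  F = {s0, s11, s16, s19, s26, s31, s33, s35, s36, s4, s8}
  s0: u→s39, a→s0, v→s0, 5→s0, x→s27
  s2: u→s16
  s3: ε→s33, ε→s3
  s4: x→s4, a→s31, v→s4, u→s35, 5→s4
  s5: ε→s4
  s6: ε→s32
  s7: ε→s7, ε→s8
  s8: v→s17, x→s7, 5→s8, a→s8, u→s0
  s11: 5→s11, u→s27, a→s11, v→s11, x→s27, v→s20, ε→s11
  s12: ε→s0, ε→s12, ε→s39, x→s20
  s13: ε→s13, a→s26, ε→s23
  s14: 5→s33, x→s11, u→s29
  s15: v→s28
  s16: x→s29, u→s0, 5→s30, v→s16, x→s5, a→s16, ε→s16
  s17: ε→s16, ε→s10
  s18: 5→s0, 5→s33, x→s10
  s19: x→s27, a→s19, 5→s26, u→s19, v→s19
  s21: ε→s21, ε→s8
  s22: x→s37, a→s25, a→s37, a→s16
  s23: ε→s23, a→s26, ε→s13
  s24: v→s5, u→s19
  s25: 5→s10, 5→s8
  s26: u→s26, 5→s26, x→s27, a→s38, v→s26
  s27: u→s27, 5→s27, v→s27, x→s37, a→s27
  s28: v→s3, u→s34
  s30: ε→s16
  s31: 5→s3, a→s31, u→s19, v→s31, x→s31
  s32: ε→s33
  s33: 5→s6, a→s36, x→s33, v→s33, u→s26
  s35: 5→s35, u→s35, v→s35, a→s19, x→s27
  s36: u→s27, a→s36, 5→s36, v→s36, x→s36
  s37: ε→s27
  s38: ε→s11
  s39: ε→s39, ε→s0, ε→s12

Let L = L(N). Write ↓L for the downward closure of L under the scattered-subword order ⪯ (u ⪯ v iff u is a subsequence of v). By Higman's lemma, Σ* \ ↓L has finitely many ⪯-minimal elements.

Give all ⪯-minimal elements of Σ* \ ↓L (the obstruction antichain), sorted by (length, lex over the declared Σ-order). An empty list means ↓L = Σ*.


|Q|=40, |F|=11, |δ|=109 (26 ε).
min D↑ (12 st, q0=0, F={4}): 0:v→1,x→0,a→0,5→0,u→2 1:v→1,x→3,a→1,5→1,u→2 2:v→2,x→4,a→2,5→2,u→2 3:v→3,x→3,a→5,5→3,u→6 4:v→4,x→4,a→4,5→4,u→4 5:v→5,x→5,a→5,5→7,u→8 6:v→6,x→4,a→8,5→6,u→6 7:v→7,x→7,a→9,5→7,u→10 8:v→8,x→4,a→8,5→10,u→8 9:v→9,x→9,a→9,5→9,u→4 10:v→10,x→4,a→11,5→10,u→10 11:v→11,x→4,a→11,5→11,u→4 (ε-aug+det+¬).
'ux': run [26, 11, 3] end={s20,s27,s37} — reject; 2/2 single-dels accept.
'vxa5au': N↓-sim [26, 24, 17, 13, 11, 6, 2] end={s27,s37} ∉↓L; 6/6 del acc.
2 words, ⪯-incomp.

A = [ux, vxa5au].


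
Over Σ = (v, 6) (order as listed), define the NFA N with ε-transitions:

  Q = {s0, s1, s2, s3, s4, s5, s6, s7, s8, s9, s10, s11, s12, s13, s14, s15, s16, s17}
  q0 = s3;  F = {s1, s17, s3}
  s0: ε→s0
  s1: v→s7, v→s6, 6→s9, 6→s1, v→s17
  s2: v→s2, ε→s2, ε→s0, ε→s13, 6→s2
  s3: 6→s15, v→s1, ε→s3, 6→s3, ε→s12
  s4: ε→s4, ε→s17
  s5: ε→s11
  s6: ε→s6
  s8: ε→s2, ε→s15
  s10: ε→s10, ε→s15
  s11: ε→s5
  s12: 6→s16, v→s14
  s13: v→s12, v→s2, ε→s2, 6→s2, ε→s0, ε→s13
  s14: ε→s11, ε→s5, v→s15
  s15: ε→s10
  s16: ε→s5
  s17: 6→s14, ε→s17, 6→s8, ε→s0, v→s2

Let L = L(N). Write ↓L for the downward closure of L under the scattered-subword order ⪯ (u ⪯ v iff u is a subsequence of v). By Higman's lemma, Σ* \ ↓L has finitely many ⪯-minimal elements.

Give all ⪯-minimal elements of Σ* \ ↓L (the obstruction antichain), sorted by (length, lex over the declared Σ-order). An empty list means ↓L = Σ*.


|Q|=18, |F|=3, |δ|=43 (24 ε).
min D↑ (4 st, q0=0, F={3}): 0:v→1,6→0 1:v→2,6→1 2:v→3,6→3 3:v→3,6→3 [Hopcroft].
'vvv': run [17, 16, 14, 10] end={s0,s10,s11,s12,s13,s14,s15,s16,s2,s5} — reject; 3/3 deletions ∈↓L.
'vv6': run [17, 16, 14, 11] end={s0,s10,s11,s12,s13,s14,s15,s16,s2,s5,s8} rej; 3/3 deletions ∈↓L.
2 words, ⪯-incomp.

min(Σ*\↓L) = [vvv, vv6].


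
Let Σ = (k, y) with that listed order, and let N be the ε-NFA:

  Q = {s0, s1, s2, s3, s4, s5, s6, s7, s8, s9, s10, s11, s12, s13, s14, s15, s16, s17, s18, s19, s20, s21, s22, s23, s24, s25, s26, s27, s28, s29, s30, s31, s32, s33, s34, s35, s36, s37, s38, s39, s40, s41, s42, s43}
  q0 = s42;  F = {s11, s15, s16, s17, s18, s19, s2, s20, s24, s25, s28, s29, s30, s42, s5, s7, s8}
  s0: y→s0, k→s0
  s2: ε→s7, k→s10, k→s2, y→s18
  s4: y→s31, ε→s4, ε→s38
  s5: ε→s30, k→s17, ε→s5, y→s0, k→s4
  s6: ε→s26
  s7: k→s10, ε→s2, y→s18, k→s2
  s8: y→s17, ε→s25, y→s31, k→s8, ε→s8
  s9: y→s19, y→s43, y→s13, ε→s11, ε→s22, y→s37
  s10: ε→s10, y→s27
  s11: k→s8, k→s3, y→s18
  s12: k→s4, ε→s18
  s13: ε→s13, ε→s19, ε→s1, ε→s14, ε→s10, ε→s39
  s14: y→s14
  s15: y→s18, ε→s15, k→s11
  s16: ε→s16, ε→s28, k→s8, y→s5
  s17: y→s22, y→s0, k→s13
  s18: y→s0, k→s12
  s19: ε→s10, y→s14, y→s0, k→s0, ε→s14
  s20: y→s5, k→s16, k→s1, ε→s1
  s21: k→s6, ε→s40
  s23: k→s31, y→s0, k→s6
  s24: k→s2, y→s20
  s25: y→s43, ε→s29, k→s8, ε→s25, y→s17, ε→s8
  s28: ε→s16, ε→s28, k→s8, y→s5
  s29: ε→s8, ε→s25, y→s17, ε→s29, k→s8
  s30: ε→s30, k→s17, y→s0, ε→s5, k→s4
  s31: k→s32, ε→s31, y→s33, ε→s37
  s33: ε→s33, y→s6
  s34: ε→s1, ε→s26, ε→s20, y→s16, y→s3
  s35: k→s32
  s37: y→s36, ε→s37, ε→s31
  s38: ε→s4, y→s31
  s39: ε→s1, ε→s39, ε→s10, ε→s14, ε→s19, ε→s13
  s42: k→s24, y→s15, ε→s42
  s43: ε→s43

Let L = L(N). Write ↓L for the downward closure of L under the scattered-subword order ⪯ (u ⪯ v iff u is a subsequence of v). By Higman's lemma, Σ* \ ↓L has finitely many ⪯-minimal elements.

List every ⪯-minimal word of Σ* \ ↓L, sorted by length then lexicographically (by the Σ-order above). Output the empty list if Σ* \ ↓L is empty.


|Q|=44, |F|=17, |δ|=119 (53 ε).
min D↑ (13 st, q0=0, F={10}): 0:k→1,y→2 1:k→3,y→4 2:k→5,y→6 3:k→3,y→6 4:k→7,y→8 5:k→9,y→6 6:k→6,y→10 7:k→9,y→8 8:k→11,y→10 9:k→9,y→11 10:k→10,y→10 11:k→12,y→10 12:k→10,y→10 [Hopcroft].
'yyy': N↓-sim [37, 33, 24, 11] end={s0,s14,s22,s26,s27,s31,s32,s33,s36,s37,s6} ∉↓L; 3/3 single-dels accept.
'kkyy': run [37, 35, 32, 24, 11] end={s0,s14,s22,s26,s27,s31,s32,s33,s36,s37,s6} — reject; 4/4 single-dels accept.
'kyykkk': N↓-sim [37, 35, 30, 22, 19, 9, 1] end={s0} — reject; 6/6 del acc.
'ykkykk': run [37, 33, 31, 26, 18, 9, 1] end={s0} ∉↓L; 6/6 del acc.
4 obstructions.

Antichain: [yyy, kkyy, kyykkk, ykkykk].


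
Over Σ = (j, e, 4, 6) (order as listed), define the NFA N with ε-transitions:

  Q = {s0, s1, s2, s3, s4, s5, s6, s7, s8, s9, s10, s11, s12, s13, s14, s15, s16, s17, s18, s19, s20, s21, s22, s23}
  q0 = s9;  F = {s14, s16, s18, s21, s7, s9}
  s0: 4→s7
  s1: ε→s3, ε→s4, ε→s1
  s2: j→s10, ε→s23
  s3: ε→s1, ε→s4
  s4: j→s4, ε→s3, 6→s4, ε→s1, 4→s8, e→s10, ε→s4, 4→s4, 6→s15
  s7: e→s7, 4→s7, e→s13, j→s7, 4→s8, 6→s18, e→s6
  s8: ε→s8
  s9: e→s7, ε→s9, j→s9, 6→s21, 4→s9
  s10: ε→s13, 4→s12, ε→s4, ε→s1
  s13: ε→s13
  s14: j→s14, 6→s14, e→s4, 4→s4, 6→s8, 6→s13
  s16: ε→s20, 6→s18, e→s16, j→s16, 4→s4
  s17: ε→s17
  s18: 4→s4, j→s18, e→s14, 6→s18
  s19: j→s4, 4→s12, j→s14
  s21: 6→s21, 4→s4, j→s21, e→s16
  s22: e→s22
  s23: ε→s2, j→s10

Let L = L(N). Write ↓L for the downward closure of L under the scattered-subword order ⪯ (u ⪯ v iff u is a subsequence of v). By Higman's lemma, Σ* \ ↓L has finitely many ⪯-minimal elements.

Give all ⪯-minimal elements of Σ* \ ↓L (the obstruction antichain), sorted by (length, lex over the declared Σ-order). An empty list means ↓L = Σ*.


|Q|=24, |F|=6, |δ|=61 (18 ε).
min D↑ (7 st, q0=0, F={5}): 0:j→0,e→1,4→0,6→2 1:j→1,e→1,4→1,6→3 2:j→2,e→4,4→5,6→2 3:j→3,e→6,4→5,6→3 4:j→4,e→4,4→5,6→3 5:j→5,e→5,4→5,6→5 6:j→6,e→5,4→5,6→6 [Hopcroft].
'64': N↓-sim [16, 13, 8] end={s1,s10,s12,s13,s15,s3,s4,s8} ∉↓L; 2/2 del acc.
'e6ee': |S_i|=[16, 14, 10, 9, 8] end={s1,s10,s12,s13,s15,s3,s4,s8} — reject; 4/4 single-dels accept.
2 words, ⪯-incomp.

min(Σ*\↓L) = [64, e6ee].


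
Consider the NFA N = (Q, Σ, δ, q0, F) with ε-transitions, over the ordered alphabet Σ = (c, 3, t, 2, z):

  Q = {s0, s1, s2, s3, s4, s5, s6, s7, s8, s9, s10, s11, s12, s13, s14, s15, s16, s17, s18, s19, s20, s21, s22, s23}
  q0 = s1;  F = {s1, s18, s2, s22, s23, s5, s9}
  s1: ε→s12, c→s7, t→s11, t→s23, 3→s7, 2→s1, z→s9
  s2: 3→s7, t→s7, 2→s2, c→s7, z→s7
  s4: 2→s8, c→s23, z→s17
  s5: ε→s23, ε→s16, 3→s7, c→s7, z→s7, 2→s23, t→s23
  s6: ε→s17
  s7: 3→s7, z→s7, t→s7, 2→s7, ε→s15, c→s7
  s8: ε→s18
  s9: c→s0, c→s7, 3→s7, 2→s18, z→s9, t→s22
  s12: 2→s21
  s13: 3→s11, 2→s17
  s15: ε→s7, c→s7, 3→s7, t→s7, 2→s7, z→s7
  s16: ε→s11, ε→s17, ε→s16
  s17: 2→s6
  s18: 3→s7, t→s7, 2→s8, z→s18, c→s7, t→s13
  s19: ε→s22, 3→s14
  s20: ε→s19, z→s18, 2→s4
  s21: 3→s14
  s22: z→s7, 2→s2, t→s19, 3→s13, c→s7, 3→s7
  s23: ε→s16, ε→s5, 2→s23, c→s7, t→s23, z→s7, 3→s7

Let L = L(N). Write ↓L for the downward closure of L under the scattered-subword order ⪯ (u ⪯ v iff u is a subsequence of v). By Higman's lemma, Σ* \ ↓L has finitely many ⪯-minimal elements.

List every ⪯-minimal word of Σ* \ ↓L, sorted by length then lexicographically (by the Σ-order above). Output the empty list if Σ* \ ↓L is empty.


A = [c, 3, tz, z2t].

|Q|=24, |F|=7, |δ|=74 (14 ε).
min D↑ (7 st, q0=0, F={1}): 0:c→1,3→1,t→2,2→0,z→3 1:c→1,3→1,t→1,2→1,z→1 2:c→1,3→1,t→2,2→2,z→1 3:c→1,3→1,t→4,2→5,z→3 4:c→1,3→1,t→4,2→6,z→1 5:c→1,3→1,t→1,2→5,z→5 6:c→1,3→1,t→1,2→6,z→1 (ε-aug+det+¬).
'c': run [20, 3] end={s0,s15,s7} — reject; 1/1 deletions ∈↓L.
'3': |S_i|=[20, 7] end={s11,s13,s14,s15,s17,s6,s7} rej; 1/1 del acc.
'tz': |S_i|=[20, 13, 2] end={s15,s7} — reject; 2/2 deletions ∈↓L.
'z2t': N↓-sim [20, 14, 9, 6] end={s11,s13,s15,s17,s6,s7} rej; 3/3 deletions ∈↓L.
4 minimals (antichain).


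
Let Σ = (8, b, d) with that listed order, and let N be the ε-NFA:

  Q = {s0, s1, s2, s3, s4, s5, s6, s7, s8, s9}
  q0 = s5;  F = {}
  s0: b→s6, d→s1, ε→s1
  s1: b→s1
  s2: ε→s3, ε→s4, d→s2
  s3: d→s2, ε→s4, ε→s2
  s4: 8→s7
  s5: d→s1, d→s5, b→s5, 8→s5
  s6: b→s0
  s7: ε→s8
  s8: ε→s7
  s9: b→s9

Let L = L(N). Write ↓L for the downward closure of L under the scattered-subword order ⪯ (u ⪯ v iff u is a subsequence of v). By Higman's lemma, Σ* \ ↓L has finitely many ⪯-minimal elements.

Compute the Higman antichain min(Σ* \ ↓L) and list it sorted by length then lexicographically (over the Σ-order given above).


|Q|=10, |F|=0, |δ|=19 (7 ε).
min D↑ (1 st, q0=0, F={0}): 0:8→0,b→0,d→0 (ε-aug+det+¬).
ε ∈ L(D↑) — L = ∅.

min(Σ*\↓L) = [ε].


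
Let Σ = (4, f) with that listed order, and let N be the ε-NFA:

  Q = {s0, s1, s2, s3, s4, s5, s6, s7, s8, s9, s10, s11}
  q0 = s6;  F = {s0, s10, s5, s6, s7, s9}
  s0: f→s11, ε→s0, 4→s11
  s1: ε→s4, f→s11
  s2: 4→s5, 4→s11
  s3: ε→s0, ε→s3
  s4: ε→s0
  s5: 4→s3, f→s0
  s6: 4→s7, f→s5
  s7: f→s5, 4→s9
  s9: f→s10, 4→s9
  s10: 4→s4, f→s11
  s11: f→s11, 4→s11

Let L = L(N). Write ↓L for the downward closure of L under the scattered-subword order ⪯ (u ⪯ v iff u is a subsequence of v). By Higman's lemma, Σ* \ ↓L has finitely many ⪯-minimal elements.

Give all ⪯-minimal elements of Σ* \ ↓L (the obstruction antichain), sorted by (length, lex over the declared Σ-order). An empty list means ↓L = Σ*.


Antichain: [f44, f4f, ff4, fff, 44ff].

|Q|=12, |F|=6, |δ|=22 (5 ε).
min D↑ (7 st, q0=0, F={6}): 0:4→1,f→2 1:4→3,f→2 2:4→4,f→4 3:4→3,f→5 4:4→6,f→6 5:4→4,f→6 6:4→6,f→6 [Hopcroft].
'f44': |S_i|=[9, 6, 4, 1] end={s11} rej; 3/3 deletions ∈↓L.
'f4f': N↓-sim [9, 6, 4, 1] end={s11} ∉↓L; 3/3 single-dels accept.
'ff4': N↓-sim [9, 6, 2, 1] end={s11} ∉↓L; 3/3 del acc.
'fff': N↓-sim [9, 6, 2, 1] end={s11} — reject; 3/3 deletions ∈↓L.
'44ff': N↓-sim [9, 8, 6, 4, 1] end={s11} rej; 4/4 del acc.
5 minimals (antichain).


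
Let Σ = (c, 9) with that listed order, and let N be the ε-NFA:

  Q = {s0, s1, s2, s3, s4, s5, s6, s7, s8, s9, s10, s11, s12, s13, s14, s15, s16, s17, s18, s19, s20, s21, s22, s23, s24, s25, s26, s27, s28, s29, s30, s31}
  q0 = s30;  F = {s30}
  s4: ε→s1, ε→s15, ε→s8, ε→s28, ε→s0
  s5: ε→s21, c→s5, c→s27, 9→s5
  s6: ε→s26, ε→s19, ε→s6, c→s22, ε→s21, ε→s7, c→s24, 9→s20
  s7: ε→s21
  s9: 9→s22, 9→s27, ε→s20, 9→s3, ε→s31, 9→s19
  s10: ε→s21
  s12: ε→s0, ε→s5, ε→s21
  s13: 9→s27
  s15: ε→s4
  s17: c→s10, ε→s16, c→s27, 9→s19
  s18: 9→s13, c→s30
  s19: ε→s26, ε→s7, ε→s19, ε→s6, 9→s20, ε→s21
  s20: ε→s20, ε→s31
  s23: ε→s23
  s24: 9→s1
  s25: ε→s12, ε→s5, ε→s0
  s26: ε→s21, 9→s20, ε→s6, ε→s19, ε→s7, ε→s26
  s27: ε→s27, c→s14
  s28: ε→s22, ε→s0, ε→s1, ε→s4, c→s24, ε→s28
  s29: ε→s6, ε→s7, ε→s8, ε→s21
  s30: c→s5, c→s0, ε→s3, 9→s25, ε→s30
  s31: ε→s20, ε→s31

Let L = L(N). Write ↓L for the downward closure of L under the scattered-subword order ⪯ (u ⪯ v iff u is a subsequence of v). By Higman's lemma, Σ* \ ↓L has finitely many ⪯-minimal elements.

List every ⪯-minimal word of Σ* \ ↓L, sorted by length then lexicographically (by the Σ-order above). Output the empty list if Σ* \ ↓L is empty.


|Q|=32, |F|=1, |δ|=74 (50 ε).
min D↑ (2 st, q0=0, F={1}): 0:c→1,9→1 1:c→1,9→1.
'c': |S_i|=[9, 5] end={s0,s14,s21,s27,s5} ∉↓L; 1/1 del acc.
'9': run [9, 7] end={s0,s12,s14,s21,s25,s27,s5} — reject; 1/1 del acc.
2 minimals (antichain).

min(Σ*\↓L) = [c, 9].


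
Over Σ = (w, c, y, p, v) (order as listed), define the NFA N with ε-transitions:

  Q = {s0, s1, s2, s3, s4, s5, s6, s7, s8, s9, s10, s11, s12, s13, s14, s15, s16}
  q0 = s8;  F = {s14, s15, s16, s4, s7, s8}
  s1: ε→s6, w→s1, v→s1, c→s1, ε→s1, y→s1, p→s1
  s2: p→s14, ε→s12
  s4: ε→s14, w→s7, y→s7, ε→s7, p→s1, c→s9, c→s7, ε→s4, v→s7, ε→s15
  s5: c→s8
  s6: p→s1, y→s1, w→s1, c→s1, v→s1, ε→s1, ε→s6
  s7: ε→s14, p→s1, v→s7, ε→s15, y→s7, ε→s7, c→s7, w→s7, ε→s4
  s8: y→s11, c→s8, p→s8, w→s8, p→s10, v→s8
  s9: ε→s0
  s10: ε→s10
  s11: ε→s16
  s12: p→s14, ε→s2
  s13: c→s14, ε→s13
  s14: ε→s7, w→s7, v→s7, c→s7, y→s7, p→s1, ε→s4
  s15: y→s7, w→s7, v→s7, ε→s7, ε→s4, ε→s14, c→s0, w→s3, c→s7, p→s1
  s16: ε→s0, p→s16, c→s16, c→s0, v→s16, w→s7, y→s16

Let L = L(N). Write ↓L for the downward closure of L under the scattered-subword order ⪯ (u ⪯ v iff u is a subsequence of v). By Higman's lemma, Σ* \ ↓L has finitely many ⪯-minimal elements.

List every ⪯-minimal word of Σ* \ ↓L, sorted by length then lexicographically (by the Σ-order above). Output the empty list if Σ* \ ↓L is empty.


A = [ywp].

|Q|=17, |F|=6, |δ|=73 (24 ε).
min D↑ (4 st, q0=0, F={3}): 0:w→0,c→0,y→1,p→0,v→0 1:w→2,c→1,y→1,p→1,v→1 2:w→2,c→2,y→2,p→3,v→2 3:w→3,c→3,y→3,p→3,v→3 [Hopcroft].
'ywp': |S_i|=[13, 11, 9, 2] end={s1,s6} ∉↓L; 3/3 deletions ∈↓L.
1 minimals (antichain).


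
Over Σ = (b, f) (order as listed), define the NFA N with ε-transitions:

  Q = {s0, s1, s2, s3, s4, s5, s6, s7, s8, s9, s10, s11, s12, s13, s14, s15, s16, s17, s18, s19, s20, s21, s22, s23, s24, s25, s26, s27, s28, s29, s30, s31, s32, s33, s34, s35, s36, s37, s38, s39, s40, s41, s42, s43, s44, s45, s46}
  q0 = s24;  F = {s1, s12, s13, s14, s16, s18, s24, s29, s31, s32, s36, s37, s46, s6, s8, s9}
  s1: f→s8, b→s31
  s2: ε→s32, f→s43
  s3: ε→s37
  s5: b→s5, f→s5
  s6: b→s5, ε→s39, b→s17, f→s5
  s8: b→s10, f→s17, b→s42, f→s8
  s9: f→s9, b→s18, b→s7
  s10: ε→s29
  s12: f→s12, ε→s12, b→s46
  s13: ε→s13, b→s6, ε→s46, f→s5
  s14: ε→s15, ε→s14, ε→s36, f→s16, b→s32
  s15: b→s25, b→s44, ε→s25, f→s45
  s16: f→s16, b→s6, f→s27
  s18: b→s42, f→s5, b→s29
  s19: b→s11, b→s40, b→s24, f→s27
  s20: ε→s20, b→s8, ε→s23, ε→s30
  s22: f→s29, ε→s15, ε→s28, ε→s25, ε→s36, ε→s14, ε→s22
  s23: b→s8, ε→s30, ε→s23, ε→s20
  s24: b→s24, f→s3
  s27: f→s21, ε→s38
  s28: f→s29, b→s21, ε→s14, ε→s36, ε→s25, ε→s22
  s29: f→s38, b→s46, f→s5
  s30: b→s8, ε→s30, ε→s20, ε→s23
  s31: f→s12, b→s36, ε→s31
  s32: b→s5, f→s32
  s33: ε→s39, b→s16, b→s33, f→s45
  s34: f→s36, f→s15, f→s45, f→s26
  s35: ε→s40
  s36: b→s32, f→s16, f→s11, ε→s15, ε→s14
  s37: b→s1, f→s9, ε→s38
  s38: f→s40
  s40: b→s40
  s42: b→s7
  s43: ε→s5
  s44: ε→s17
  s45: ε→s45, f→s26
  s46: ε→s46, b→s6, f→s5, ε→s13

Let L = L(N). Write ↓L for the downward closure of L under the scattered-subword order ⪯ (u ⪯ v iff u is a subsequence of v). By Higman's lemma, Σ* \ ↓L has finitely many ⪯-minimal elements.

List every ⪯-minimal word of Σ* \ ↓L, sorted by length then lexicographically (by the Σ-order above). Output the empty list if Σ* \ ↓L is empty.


|Q|=47, |F|=16, |δ|=110 (42 ε).
min D↑ (15 st, q0=0, F={10}): 0:b→0,f→1 1:b→2,f→3 2:b→4,f→5 3:b→6,f→3 4:b→7,f→8 5:b→9,f→5 6:b→9,f→10 7:b→11,f→12 8:b→13,f→8 9:b→13,f→10 10:b→10,f→10 11:b→10,f→11 12:b→14,f→12 13:b→14,f→10 14:b→10,f→10 [Hopcroft].
'ffbf': N↓-sim [33, 32, 23, 13, 3] end={s38,s40,s5} — reject; 4/4 del acc.
'fbbbbb': run [33, 32, 29, 26, 21, 8, 3] end={s17,s40,s5} — reject; 6/6 del acc.
2 obstructions.

Antichain: [ffbf, fbbbbb].


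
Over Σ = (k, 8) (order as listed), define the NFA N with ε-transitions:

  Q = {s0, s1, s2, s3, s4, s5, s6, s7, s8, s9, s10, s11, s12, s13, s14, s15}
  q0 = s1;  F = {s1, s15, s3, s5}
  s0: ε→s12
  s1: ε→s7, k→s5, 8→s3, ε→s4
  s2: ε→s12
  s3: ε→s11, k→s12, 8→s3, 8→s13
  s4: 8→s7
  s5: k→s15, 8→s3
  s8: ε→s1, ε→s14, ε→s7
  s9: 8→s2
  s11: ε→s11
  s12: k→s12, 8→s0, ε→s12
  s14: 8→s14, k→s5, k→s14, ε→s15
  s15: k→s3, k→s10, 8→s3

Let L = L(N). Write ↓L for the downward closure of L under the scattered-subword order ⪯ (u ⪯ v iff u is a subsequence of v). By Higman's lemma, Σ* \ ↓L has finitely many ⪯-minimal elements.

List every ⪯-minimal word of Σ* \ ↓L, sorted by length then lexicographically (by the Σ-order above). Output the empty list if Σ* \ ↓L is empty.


Antichain: [8k, kkkk].

|Q|=16, |F|=4, |δ|=28 (11 ε).
min D↑ (5 st, q0=0, F={4}): 0:k→1,8→2 1:k→3,8→2 2:k→4,8→2 3:k→2,8→2 4:k→4,8→4 [Hopcroft].
'8k': run [11, 6, 2] end={s0,s12} rej; 2/2 del acc.
'kkkk': run [11, 8, 7, 6, 2] end={s0,s12} — reject; 4/4 single-dels accept.
2 minimals (antichain).


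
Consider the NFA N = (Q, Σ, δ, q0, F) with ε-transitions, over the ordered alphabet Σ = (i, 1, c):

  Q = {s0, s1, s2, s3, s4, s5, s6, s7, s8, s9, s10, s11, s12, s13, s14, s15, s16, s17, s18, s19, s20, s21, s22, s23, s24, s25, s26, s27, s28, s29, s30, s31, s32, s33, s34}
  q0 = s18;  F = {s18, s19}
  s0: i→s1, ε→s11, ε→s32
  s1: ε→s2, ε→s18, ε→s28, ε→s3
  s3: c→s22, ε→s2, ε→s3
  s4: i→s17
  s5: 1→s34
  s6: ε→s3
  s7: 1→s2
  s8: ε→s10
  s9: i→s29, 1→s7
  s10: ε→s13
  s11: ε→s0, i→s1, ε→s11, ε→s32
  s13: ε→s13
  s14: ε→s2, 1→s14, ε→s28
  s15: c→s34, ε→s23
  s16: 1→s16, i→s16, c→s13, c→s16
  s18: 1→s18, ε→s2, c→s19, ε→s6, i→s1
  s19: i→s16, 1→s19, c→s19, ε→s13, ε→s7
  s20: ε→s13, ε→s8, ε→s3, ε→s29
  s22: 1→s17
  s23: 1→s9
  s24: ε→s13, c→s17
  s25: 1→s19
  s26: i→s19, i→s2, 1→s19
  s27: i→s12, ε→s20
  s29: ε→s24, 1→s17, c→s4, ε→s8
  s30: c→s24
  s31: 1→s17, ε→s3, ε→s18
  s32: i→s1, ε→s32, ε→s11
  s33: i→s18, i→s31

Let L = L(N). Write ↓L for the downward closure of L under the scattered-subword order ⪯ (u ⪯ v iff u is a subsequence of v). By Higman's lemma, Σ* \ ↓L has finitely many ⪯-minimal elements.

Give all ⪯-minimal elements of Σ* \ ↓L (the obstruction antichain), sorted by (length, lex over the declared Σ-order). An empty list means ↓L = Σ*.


Antichain: [ci].

|Q|=35, |F|=2, |δ|=69 (34 ε).
min D↑ (3 st, q0=0, F={2}): 0:i→0,1→0,c→1 1:i→2,1→1,c→1 2:i→2,1→2,c→2 (ε-aug+det+¬).
'ci': N↓-sim [12, 7, 2] end={s13,s16} rej; 2/2 del acc.
1 words, ⪯-incomp.


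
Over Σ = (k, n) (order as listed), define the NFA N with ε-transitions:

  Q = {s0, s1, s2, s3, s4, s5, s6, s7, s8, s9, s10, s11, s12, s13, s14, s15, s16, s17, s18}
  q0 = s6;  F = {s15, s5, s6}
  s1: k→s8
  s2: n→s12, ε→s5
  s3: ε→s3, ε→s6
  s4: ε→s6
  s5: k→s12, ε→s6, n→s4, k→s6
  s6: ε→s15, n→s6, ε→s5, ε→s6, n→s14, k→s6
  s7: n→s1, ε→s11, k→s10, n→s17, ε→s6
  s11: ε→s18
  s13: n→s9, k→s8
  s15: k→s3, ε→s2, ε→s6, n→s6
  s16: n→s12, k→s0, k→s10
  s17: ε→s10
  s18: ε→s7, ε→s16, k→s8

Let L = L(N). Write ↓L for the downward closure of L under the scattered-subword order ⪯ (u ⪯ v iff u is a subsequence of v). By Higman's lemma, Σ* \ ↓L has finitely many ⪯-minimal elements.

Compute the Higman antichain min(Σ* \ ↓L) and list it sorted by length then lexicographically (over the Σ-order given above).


|Q|=19, |F|=3, |δ|=35 (16 ε).
min D↑ (1 st, q0=0, F={}): 0:k→0,n→0 (ε-aug+det+¬).
L(D↑) = ∅; no obstructions.

min(Σ*\↓L) = [].


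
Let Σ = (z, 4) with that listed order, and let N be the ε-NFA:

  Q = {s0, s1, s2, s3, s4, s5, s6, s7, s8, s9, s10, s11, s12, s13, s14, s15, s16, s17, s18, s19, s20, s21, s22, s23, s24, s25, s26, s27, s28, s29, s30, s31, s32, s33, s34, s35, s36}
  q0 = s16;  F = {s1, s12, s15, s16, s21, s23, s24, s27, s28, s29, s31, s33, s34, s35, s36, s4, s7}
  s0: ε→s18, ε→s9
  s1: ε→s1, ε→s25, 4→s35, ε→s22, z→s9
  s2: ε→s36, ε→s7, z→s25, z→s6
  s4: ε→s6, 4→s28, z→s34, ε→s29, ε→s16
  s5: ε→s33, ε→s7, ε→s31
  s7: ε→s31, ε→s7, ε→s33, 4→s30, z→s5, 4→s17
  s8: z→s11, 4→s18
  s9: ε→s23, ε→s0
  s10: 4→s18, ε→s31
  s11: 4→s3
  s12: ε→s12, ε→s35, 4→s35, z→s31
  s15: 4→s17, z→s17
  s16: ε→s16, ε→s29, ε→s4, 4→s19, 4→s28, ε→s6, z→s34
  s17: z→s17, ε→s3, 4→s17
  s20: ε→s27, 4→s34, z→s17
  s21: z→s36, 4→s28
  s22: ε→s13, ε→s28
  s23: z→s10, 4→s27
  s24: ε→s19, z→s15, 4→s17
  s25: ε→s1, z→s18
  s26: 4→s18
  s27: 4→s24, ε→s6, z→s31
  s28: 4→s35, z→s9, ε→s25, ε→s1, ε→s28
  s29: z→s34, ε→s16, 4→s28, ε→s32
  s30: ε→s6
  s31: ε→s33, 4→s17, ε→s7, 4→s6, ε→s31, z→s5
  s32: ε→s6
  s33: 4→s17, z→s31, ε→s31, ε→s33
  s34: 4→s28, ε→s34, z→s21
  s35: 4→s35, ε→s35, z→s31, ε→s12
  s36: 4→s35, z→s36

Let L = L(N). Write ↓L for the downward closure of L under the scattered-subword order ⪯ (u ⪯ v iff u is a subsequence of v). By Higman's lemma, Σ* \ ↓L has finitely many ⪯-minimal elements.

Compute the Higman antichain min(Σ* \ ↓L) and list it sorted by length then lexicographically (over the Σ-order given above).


A = [4zz4, 44z4, 4z444, zzz4z4, 4z44zz].

|Q|=37, |F|=17, |δ|=96 (47 ε).
min D↑ (12 st, q0=0, F={9}): 0:z→1,4→2 1:z→3,4→2 2:z→4,4→5 3:z→6,4→2 4:z→7,4→8 5:z→7,4→5 6:z→6,4→5 7:z→7,4→9 8:z→7,4→10 9:z→9,4→9 10:z→11,4→9 11:z→9,4→9 [Hopcroft].
'4zz4': |S_i|=[31, 24, 17, 11, 5] end={s17,s18,s3,s30,s6} ∉↓L; 4/4 deletions ∈↓L.
'44z4': N↓-sim [31, 24, 15, 9, 4] end={s17,s3,s30,s6} rej; 4/4 deletions ∈↓L.
'4z444': N↓-sim [31, 24, 17, 13, 7, 2] end={s17,s3} rej; 5/5 single-dels accept.
'zzz4z4': run [31, 27, 26, 20, 15, 9, 4] end={s17,s3,s30,s6} ∉↓L; 6/6 deletions ∈↓L.
'4z44zz': |S_i|=[31, 24, 17, 13, 7, 3, 2] end={s17,s3} ∉↓L; 6/6 deletions ∈↓L.
5 minimals (antichain).


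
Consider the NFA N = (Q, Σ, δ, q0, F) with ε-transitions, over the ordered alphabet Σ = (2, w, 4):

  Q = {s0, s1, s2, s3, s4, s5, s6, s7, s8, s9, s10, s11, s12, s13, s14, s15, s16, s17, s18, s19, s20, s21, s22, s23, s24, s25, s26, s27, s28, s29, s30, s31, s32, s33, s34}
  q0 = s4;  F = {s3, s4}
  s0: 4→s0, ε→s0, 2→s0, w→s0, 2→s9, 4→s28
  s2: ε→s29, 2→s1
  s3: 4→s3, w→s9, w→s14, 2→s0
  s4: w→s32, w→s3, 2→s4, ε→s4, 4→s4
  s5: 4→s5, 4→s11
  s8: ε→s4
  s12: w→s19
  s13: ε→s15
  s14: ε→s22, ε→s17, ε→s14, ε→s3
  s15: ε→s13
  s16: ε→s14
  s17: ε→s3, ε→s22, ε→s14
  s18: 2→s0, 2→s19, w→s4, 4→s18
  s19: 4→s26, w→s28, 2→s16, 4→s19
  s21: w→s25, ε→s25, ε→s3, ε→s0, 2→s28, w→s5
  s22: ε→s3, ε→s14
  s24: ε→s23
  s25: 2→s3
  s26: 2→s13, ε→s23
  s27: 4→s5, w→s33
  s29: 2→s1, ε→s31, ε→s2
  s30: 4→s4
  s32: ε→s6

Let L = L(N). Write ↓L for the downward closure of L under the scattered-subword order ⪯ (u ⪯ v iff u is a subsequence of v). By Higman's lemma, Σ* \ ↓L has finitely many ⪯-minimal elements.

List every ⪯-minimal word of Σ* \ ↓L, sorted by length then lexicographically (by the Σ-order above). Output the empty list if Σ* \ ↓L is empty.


|Q|=35, |F|=2, |δ|=58 (24 ε).
min D↑ (3 st, q0=0, F={2}): 0:2→0,w→1,4→0 1:2→2,w→1,4→1 2:2→2,w→2,4→2 (ε-aug+det+¬).
'w2': N↓-sim [10, 9, 3] end={s0,s28,s9} ∉↓L; 2/2 single-dels accept.
1 obstructions.

Antichain: [w2].


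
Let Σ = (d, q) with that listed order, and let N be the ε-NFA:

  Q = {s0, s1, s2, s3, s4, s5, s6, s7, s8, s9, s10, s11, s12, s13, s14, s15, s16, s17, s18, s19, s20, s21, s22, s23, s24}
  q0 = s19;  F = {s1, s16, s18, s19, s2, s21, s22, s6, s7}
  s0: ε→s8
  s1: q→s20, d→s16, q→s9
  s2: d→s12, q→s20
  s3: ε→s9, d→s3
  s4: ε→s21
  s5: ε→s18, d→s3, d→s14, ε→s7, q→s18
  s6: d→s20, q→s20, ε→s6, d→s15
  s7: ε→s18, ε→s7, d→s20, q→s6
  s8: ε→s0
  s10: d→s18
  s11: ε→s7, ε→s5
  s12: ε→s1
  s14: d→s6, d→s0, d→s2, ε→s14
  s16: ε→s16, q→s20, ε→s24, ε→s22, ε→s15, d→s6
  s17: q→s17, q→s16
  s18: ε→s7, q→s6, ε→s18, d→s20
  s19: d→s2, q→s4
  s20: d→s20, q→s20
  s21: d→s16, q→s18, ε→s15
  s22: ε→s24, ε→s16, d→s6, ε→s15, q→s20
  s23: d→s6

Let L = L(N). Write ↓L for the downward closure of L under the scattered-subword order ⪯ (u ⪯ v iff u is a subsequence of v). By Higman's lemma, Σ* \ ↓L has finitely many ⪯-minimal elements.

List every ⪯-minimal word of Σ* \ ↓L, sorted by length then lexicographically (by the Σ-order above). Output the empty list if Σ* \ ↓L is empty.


A = [dq, qqd, qddd, qqqq, ddddd].

|Q|=25, |F|=9, |δ|=56 (23 ε).
min D↑ (8 st, q0=0, F={4}): 0:d→1,q→2 1:d→3,q→4 2:d→5,q→6 3:d→5,q→4 4:d→4,q→4 5:d→7,q→4 6:d→4,q→7 7:d→4,q→4 (ε-aug+det+¬).
'dq': N↓-sim [15, 10, 2] end={s20,s9} — reject; 2/2 single-dels accept.
'qqd': |S_i|=[15, 11, 5, 2] end={s15,s20} ∉↓L; 3/3 single-dels accept.
'qddd': N↓-sim [15, 11, 6, 3, 2] end={s15,s20} ∉↓L; 4/4 single-dels accept.
'qqqq': |S_i|=[15, 11, 5, 3, 1] end={s20} ∉↓L; 4/4 deletions ∈↓L.
'ddddd': run [15, 10, 9, 6, 3, 2] end={s15,s20} ∉↓L; 5/5 deletions ∈↓L.
5 minimals (antichain).


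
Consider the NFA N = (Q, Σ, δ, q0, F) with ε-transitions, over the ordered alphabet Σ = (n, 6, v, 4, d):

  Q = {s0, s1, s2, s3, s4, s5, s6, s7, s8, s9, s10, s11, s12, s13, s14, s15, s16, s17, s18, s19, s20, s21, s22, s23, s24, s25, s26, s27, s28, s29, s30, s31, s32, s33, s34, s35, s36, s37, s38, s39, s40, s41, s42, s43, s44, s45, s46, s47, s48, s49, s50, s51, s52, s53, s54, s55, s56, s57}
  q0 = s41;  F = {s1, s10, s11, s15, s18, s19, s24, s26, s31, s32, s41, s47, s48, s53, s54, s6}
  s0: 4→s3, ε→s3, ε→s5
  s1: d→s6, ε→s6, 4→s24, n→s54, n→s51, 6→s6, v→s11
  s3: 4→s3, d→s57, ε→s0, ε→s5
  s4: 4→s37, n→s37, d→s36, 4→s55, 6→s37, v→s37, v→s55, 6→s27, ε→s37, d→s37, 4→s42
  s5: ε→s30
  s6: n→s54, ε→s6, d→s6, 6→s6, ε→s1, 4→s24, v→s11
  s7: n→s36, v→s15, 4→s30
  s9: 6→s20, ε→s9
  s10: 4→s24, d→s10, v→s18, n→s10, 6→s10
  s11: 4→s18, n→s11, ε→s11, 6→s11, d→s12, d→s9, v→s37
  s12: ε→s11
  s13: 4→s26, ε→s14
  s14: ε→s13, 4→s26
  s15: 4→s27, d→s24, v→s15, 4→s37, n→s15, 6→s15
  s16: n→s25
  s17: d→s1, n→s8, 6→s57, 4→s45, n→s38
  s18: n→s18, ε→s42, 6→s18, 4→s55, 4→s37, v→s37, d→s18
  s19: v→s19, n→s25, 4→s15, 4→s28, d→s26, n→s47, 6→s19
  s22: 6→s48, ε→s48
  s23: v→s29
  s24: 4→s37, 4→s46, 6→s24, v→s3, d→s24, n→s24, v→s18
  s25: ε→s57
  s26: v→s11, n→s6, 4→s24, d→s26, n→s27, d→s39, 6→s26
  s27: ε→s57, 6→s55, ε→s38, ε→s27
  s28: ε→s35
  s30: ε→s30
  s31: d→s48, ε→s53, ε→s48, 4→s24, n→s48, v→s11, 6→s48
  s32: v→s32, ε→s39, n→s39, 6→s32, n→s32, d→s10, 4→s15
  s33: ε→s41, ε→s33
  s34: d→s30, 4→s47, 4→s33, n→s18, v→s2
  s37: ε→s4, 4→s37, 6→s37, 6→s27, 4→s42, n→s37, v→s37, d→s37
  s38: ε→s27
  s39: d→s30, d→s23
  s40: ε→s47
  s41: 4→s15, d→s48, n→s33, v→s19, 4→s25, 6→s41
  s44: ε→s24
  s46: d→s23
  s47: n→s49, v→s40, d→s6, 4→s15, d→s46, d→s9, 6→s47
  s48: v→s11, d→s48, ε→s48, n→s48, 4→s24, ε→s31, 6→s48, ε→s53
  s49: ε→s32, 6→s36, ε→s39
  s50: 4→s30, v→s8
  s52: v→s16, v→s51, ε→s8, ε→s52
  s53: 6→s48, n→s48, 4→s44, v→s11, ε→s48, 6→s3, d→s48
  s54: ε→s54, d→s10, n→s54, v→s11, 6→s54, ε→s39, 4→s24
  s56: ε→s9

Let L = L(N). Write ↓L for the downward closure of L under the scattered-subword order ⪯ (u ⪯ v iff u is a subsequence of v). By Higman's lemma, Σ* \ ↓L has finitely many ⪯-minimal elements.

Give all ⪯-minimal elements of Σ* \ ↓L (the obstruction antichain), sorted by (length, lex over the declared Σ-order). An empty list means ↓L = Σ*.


|Q|=58, |F|=16, |δ|=185 (42 ε).
min D↑ (14 st, q0=0, F={6}): 0:n→0,6→0,v→1,4→2,d→3 1:n→4,6→1,v→1,4→2,d→5 2:n→2,6→2,v→2,4→6,d→7 3:n→3,6→3,v→8,4→7,d→3 4:n→9,6→4,v→4,4→2,d→10 5:n→10,6→5,v→8,4→7,d→5 6:n→6,6→6,v→6,4→6,d→6 7:n→7,6→7,v→11,4→6,d→7 8:n→8,6→8,v→6,4→11,d→8 9:n→9,6→9,v→9,4→2,d→12 10:n→13,6→10,v→8,4→7,d→10 11:n→11,6→11,v→6,4→6,d→11 12:n→12,6→12,v→11,4→7,d→12 13:n→13,6→13,v→8,4→7,d→12.
'44': |S_i|=[43, 22, 15] end={s0,s23,s27,s29,s3,s30,s36,s37,s38,s4,s42,s46,…} ∉↓L; 2/2 deletions ∈↓L.
'dvv': |S_i|=[43, 32, 18, 8] end={s27,s36,s37,s38,s4,s42,s55,s57} rej; 3/3 deletions ∈↓L.
'vnndv4': |S_i|=[43, 37, 33, 28, 22, 14, 12] end={s0,s27,s3,s30,s36,s37,s38,s4,s42,s5,s55,s57} ∉↓L; 6/6 del acc.
3 minimals (antichain).

Antichain: [44, dvv, vnndv4].


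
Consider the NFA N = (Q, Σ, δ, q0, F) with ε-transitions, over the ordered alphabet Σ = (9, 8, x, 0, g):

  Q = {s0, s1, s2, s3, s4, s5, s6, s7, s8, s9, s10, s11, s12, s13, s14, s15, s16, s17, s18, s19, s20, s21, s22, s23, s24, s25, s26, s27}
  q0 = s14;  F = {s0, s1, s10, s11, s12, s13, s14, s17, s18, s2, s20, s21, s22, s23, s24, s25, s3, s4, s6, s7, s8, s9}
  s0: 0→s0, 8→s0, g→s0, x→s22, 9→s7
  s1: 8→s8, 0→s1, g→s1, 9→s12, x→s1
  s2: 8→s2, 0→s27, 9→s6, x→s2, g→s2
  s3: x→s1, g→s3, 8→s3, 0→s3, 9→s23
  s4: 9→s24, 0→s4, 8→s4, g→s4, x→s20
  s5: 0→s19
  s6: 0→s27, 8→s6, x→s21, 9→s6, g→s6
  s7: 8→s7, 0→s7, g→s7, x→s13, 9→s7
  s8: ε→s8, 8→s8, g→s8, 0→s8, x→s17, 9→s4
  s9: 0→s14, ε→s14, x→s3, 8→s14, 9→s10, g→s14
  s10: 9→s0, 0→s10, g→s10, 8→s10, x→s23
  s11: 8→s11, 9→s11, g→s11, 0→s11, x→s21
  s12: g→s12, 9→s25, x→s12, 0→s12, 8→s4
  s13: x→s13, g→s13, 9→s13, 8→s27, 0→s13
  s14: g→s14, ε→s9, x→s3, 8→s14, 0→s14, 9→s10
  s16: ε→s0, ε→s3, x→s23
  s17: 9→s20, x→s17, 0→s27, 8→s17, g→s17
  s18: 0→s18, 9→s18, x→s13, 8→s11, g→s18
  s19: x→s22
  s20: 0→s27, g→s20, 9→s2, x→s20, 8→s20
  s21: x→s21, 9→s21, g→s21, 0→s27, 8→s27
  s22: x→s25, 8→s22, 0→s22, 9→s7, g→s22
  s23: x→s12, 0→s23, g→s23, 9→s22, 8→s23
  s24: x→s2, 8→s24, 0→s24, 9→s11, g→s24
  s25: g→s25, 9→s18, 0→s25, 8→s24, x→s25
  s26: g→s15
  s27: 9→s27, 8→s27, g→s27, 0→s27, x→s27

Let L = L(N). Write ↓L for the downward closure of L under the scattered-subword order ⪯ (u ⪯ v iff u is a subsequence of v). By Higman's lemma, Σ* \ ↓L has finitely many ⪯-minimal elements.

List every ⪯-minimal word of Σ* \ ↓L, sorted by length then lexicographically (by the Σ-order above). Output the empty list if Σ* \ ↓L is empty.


|Q|=28, |F|=22, |δ|=124 (5 ε).
min D↑ (22 st, q0=0, F={14}): 0:9→1,8→0,x→2,0→0,g→0 1:9→3,8→1,x→4,0→1,g→1 2:9→4,8→2,x→5,0→2,g→2 3:9→6,8→3,x→7,0→3,g→3 4:9→7,8→4,x→8,0→4,g→4 5:9→8,8→9,x→5,0→5,g→5 6:9→6,8→6,x→10,0→6,g→6 7:9→6,8→7,x→11,0→7,g→7 8:9→11,8→12,x→8,0→8,g→8 9:9→12,8→9,x→13,0→9,g→9 10:9→10,8→14,x→10,0→10,g→10 11:9→15,8→16,x→11,0→11,g→11 12:9→16,8→12,x→17,0→12,g→12 13:9→17,8→13,x→13,0→14,g→13 14:9→14,8→14,x→14,0→14,g→14 15:9→15,8→18,x→10,0→15,g→15 16:9→18,8→16,x→19,0→16,g→16 17:9→19,8→17,x→17,0→14,g→17 18:9→18,8→18,x→20,0→18,g→18 19:9→21,8→19,x→19,0→14,g→19 20:9→20,8→14,x→20,0→14,g→20 21:9→21,8→21,x→20,0→14,g→21 [Hopcroft].
'999x8': |S_i|=[23, 17, 12, 7, 3, 1] end={s27} — reject; 5/5 deletions ∈↓L.
'xx8x0': |S_i|=[23, 19, 15, 10, 6, 1] end={s27} ∉↓L; 5/5 deletions ∈↓L.
2 words, ⪯-incomp.

Antichain: [999x8, xx8x0].
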